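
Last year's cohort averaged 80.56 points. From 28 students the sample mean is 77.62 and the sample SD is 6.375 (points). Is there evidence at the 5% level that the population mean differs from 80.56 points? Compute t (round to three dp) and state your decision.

t = -2.440; reject H0

H0: μ = 80.56; H1: μ ≠ 80.56 (one-sample t-test, two-sided).
t = (x̄ − μ₀)/(s/√n) = (77.62 − 80.56)/(6.375/√28) = -2.440
df = n − 1 = 27
Two-sided p-value ≈ 0.0215
Since p ≈ 0.0215 < α = 0.05, reject H0; the data support H1.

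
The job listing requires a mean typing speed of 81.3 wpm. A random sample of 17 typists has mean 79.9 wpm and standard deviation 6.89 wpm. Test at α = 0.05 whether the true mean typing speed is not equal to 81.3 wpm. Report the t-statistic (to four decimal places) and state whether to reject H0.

t = -0.8378; fail to reject H0

H0: μ = 81.3; H1: μ ≠ 81.3 (one-sample t-test, two-sided).
t = (x̄ − μ₀)/(s/√n) = (79.9 − 81.3)/(6.89/√17) = -0.8378
df = n − 1 = 16
Two-sided p-value ≈ 0.4145
Since p ≈ 0.4145 > α = 0.05, fail to reject H0; the evidence is not statistically significant.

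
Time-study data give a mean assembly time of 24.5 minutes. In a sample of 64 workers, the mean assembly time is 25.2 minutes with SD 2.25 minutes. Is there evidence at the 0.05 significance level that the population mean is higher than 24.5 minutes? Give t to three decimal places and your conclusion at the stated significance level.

t = 2.489; reject H0

H0: μ = 24.5; H1: μ > 24.5 (one-sample t-test, right-tailed).
t = (x̄ − μ₀)/(s/√n) = (25.2 − 24.5)/(2.25/√64) = 2.489
df = n − 1 = 63
p-value = P(T ≥ 2.489) ≈ 0.0077
Since p ≈ 0.0077 < α = 0.05, reject H0; the evidence is statistically significant.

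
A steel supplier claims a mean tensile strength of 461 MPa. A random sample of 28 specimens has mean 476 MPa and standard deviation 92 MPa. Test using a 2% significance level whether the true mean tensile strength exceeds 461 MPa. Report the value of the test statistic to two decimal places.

H0: μ = 461; H1: μ > 461 (one-sample t-test, right-tailed).
t = (x̄ − μ₀)/(s/√n) = (476 − 461)/(92/√28) = 0.86
df = n − 1 = 27
p-value = P(T ≥ 0.86) ≈ 0.1979
Since p ≈ 0.1979 > α = 0.02, fail to reject H0; the evidence is not statistically significant.

0.86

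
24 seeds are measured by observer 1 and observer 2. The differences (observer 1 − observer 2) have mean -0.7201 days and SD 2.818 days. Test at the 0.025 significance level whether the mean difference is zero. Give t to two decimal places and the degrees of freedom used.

t = -1.25, df = 23

H0: μ_d = 0; H1: μ_d ≠ 0 (paired t-test on the differences, two-sided).
t = d̄/(s_d/√n) = -0.7201/(2.818/√24) = -1.25
df = n − 1 = 23
Two-sided p-value ≈ 0.223
Since p ≈ 0.223 > α = 0.025, fail to reject H0; the data do not provide sufficient evidence against H0.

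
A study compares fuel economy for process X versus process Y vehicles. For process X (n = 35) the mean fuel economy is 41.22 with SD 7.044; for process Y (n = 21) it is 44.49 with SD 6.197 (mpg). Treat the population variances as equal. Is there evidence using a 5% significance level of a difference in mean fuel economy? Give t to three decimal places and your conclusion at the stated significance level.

Let group 1 = process X, group 2 = process Y. H0: μ_1 = μ_2; H1: μ_1 ≠ μ_2 (two-sample pooled-variance t-test, two-sided).
s_p² = [(35−1)·7.044² + (21−1)·6.197²]/(35+21−2) = 45.4642
t = (41.22 − 44.49)/√[45.4642·(1/35 + 1/21)] = -1.757
df = n₁ + n₂ − 2 = 54
Two-sided p-value ≈ 0.085
Since p ≈ 0.085 > α = 0.05, fail to reject H0; the data do not provide sufficient evidence against H0.

t = -1.757; fail to reject H0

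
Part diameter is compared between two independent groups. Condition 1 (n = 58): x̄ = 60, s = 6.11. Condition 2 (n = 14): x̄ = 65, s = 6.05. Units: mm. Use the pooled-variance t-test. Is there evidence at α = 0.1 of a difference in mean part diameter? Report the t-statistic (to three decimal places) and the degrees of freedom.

t = -2.753, df = 70

Let group 1 = condition 1, group 2 = condition 2. H0: μ_1 = μ_2; H1: μ_1 ≠ μ_2 (two-sample pooled-variance t-test, two-sided).
s_p² = [(58−1)·6.11² + (14−1)·6.05²]/(58+14−2) = 37.1966
t = (60 − 65)/√[37.1966·(1/58 + 1/14)] = -2.753
df = n₁ + n₂ − 2 = 70
Two-sided p-value ≈ 0.008
Since p ≈ 0.008 < α = 0.1, reject H0; the evidence is statistically significant.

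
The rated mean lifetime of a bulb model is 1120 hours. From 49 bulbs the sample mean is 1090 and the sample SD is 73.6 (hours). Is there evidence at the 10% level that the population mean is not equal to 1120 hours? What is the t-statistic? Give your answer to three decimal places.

-2.853

H0: μ = 1120; H1: μ ≠ 1120 (one-sample t-test, two-sided).
t = (x̄ − μ₀)/(s/√n) = (1090 − 1120)/(73.6/√49) = -2.853
df = n − 1 = 48
Two-sided p-value ≈ 0.0064
Since p ≈ 0.0064 < α = 0.1, reject H0; the data support H1.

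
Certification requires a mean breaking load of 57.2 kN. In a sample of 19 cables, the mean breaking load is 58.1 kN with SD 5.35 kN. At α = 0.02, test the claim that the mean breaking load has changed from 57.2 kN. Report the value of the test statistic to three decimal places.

H0: μ = 57.2; H1: μ ≠ 57.2 (one-sample t-test, two-sided).
t = (x̄ − μ₀)/(s/√n) = (58.1 − 57.2)/(5.35/√19) = 0.733
df = n − 1 = 18
Two-sided p-value ≈ 0.4728
Since p ≈ 0.4728 > α = 0.02, fail to reject H0; the evidence is not statistically significant.

0.733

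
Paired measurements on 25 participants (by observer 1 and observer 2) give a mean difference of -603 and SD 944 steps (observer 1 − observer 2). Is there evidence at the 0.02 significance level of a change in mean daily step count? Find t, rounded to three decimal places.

H0: μ_d = 0; H1: μ_d ≠ 0 (paired t-test on the differences, two-sided).
t = d̄/(s_d/√n) = -603/(944/√25) = -3.194
df = n − 1 = 24
Two-sided p-value ≈ 0.004
Since p ≈ 0.004 < α = 0.02, reject H0; the data support H1.

-3.194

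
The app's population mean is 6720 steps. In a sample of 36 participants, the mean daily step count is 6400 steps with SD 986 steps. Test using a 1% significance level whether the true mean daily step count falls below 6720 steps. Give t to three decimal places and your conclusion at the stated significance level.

t = -1.947; fail to reject H0

H0: μ = 6720; H1: μ < 6720 (one-sample t-test, left-tailed).
t = (x̄ − μ₀)/(s/√n) = (6400 − 6720)/(986/√36) = -1.947
df = n − 1 = 35
p-value = P(T ≤ -1.947) ≈ 0.0298
Since p ≈ 0.0298 > α = 0.01, fail to reject H0; the data do not provide sufficient evidence against H0.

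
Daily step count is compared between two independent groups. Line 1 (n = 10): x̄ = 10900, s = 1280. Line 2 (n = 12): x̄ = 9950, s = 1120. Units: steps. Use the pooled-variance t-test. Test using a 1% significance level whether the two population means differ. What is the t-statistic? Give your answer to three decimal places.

Let group 1 = line 1, group 2 = line 2. H0: μ_1 = μ_2; H1: μ_1 ≠ μ_2 (two-sample pooled-variance t-test, two-sided).
s_p² = [(10−1)·1280² + (12−1)·1120²]/(10+12−2) = 1427200
t = (10900 − 9950)/√[1427200·(1/10 + 1/12)] = 1.857
df = n₁ + n₂ − 2 = 20
Two-sided p-value ≈ 0.078
Since p ≈ 0.078 > α = 0.01, fail to reject H0; the data do not provide sufficient evidence against H0.

1.857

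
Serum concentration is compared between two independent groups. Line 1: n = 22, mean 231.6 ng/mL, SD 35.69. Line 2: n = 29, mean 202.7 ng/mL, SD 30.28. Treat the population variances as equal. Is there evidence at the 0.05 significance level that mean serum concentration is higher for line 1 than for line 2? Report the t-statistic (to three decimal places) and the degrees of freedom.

t = 3.125, df = 49

Let group 1 = line 1, group 2 = line 2. H0: μ_1 = μ_2; H1: μ_1 > μ_2 (two-sample pooled-variance t-test, right-tailed).
s_p² = [(22−1)·35.69² + (29−1)·30.28²]/(22+29−2) = 1069.83
t = (231.6 − 202.7)/√[1069.83·(1/22 + 1/29)] = 3.125
df = n₁ + n₂ − 2 = 49
p-value = P(T ≥ 3.125) ≈ 0.0015
Since p ≈ 0.0015 < α = 0.05, reject H0; the evidence is statistically significant.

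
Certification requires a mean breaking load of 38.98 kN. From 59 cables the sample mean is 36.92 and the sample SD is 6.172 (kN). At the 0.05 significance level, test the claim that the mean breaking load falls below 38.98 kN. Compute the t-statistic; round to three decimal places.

H0: μ = 38.98; H1: μ < 38.98 (one-sample t-test, left-tailed).
t = (x̄ − μ₀)/(s/√n) = (36.92 − 38.98)/(6.172/√59) = -2.564
df = n − 1 = 58
p-value = P(T ≤ -2.564) ≈ 0.0065
Since p ≈ 0.0065 < α = 0.05, reject H0; the data support H1.

-2.564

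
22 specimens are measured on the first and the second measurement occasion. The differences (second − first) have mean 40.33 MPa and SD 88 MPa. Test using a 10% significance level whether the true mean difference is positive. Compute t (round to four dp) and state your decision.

H0: μ_d = 0; H1: μ_d > 0 (paired t-test on the differences, right-tailed).
t = d̄/(s_d/√n) = 40.33/(88/√22) = 2.1496
df = n − 1 = 21
p-value = P(T ≥ 2.1496) ≈ 0.022
Since p ≈ 0.022 < α = 0.1, reject H0; the data support H1.

t = 2.1496; reject H0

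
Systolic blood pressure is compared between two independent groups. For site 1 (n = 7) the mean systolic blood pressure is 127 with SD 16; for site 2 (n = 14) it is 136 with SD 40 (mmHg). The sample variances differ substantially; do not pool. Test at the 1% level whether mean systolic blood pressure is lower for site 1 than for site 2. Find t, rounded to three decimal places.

-0.733

Let group 1 = site 1, group 2 = site 2. H0: μ_1 = μ_2; H1: μ_1 < μ_2 (Welch's two-sample t-test, left-tailed).
t = (x̄_1 − x̄_2)/√(s_1²/n_1 + s_2²/n_2) = (127 − 136)/√(16²/7 + 40²/14) = -0.733
Welch–Satterthwaite df ≈ 18.54
p-value = P(T ≤ -0.733) ≈ 0.2364
Since p ≈ 0.2364 > α = 0.01, fail to reject H0; the evidence is not statistically significant.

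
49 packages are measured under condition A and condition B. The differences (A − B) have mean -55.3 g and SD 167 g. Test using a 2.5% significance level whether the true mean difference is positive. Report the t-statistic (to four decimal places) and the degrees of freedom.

t = -2.3180, df = 48

H0: μ_d = 0; H1: μ_d > 0 (paired t-test on the differences, right-tailed).
t = d̄/(s_d/√n) = -55.3/(167/√49) = -2.3180
df = n − 1 = 48
p-value = P(T ≥ -2.3180) ≈ 0.988
Since p ≈ 0.988 > α = 0.025, fail to reject H0; the evidence is not statistically significant.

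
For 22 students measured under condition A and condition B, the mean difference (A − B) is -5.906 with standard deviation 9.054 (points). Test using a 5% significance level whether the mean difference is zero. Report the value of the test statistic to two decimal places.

-3.06

H0: μ_d = 0; H1: μ_d ≠ 0 (paired t-test on the differences, two-sided).
t = d̄/(s_d/√n) = -5.906/(9.054/√22) = -3.06
df = n − 1 = 21
Two-sided p-value ≈ 0.0060
Since p ≈ 0.0060 < α = 0.05, reject H0; the data support H1.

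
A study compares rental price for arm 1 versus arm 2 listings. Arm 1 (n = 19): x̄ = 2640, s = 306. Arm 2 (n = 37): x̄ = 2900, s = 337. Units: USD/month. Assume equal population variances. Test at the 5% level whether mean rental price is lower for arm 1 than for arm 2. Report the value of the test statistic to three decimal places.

-2.817

Let group 1 = arm 1, group 2 = arm 2. H0: μ_1 = μ_2; H1: μ_1 < μ_2 (two-sample pooled-variance t-test, left-tailed).
s_p² = [(19−1)·306² + (37−1)·337²]/(19+37−2) = 106925
t = (2640 − 2900)/√[106925·(1/19 + 1/37)] = -2.817
df = n₁ + n₂ − 2 = 54
p-value = P(T ≤ -2.817) ≈ 0.0034
Since p ≈ 0.0034 < α = 0.05, reject H0; the evidence is statistically significant.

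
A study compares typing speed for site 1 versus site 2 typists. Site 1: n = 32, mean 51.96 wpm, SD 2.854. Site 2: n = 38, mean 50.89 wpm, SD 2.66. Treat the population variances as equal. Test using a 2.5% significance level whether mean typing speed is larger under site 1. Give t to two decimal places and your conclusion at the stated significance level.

Let group 1 = site 1, group 2 = site 2. H0: μ_1 = μ_2; H1: μ_1 > μ_2 (two-sample pooled-variance t-test, right-tailed).
s_p² = [(32−1)·2.854² + (38−1)·2.66²]/(32+38−2) = 7.56326
t = (51.96 − 50.89)/√[7.56326·(1/32 + 1/38)] = 1.62
df = n₁ + n₂ − 2 = 68
p-value = P(T ≥ 1.62) ≈ 0.055
Since p ≈ 0.055 > α = 0.025, fail to reject H0; the data do not provide sufficient evidence against H0.

t = 1.62; fail to reject H0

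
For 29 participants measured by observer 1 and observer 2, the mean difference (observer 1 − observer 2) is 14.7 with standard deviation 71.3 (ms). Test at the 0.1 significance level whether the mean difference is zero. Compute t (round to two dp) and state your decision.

H0: μ_d = 0; H1: μ_d ≠ 0 (paired t-test on the differences, two-sided).
t = d̄/(s_d/√n) = 14.7/(71.3/√29) = 1.11
df = n − 1 = 28
Two-sided p-value ≈ 0.276
Since p ≈ 0.276 > α = 0.1, fail to reject H0; the evidence is not statistically significant.

t = 1.11; fail to reject H0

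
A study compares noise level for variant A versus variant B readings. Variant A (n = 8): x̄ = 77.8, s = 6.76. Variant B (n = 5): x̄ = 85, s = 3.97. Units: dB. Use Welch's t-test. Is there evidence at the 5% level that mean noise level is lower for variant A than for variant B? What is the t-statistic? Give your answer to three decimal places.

Let group 1 = variant A, group 2 = variant B. H0: μ_1 = μ_2; H1: μ_1 < μ_2 (Welch's two-sample t-test, left-tailed).
t = (x̄_1 − x̄_2)/√(s_1²/n_1 + s_2²/n_2) = (77.8 − 85)/√(6.76²/8 + 3.97²/5) = -2.418
Welch–Satterthwaite df ≈ 11.00
p-value = P(T ≤ -2.418) ≈ 0.017
Since p ≈ 0.017 < α = 0.05, reject H0; the evidence is statistically significant.

-2.418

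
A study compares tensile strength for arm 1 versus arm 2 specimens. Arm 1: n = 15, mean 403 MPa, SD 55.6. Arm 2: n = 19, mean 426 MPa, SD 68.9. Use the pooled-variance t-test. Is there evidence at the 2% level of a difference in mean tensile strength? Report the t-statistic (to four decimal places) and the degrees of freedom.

Let group 1 = arm 1, group 2 = arm 2. H0: μ_1 = μ_2; H1: μ_1 ≠ μ_2 (two-sample pooled-variance t-test, two-sided).
s_p² = [(15−1)·55.6² + (19−1)·68.9²]/(15+19−2) = 4022.78
t = (403 − 426)/√[4022.78·(1/15 + 1/19)] = -1.0499
df = n₁ + n₂ − 2 = 32
Two-sided p-value ≈ 0.3016
Since p ≈ 0.3016 > α = 0.02, fail to reject H0; the evidence is not statistically significant.

t = -1.0499, df = 32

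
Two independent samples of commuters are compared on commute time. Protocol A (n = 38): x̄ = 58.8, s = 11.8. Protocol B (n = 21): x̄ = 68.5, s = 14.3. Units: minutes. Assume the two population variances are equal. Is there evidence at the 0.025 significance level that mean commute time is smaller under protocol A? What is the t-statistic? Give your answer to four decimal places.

-2.8016

Let group 1 = protocol A, group 2 = protocol B. H0: μ_1 = μ_2; H1: μ_1 < μ_2 (two-sample pooled-variance t-test, left-tailed).
s_p² = [(38−1)·11.8² + (21−1)·14.3²]/(38+21−2) = 162.135
t = (58.8 − 68.5)/√[162.135·(1/38 + 1/21)] = -2.8016
df = n₁ + n₂ − 2 = 57
p-value = P(T ≤ -2.8016) ≈ 0.003
Since p ≈ 0.003 < α = 0.025, reject H0; the data support H1.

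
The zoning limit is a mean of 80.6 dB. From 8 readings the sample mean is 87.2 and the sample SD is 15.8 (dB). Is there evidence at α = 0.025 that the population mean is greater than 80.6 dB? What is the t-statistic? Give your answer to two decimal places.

H0: μ = 80.6; H1: μ > 80.6 (one-sample t-test, right-tailed).
t = (x̄ − μ₀)/(s/√n) = (87.2 − 80.6)/(15.8/√8) = 1.18
df = n − 1 = 7
p-value = P(T ≥ 1.18) ≈ 0.1380
Since p ≈ 0.1380 > α = 0.025, fail to reject H0; the data do not provide sufficient evidence against H0.

1.18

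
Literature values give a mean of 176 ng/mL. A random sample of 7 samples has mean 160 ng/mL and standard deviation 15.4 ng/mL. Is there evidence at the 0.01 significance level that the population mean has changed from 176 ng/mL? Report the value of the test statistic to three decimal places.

H0: μ = 176; H1: μ ≠ 176 (one-sample t-test, two-sided).
t = (x̄ − μ₀)/(s/√n) = (160 − 176)/(15.4/√7) = -2.749
df = n − 1 = 6
Two-sided p-value ≈ 0.0333
Since p ≈ 0.0333 > α = 0.01, fail to reject H0; the evidence is not statistically significant.

-2.749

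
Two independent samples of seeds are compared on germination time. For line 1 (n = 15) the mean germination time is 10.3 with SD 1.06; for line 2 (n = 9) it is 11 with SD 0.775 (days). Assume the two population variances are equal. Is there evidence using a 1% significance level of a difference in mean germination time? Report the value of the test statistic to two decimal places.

-1.72

Let group 1 = line 1, group 2 = line 2. H0: μ_1 = μ_2; H1: μ_1 ≠ μ_2 (two-sample pooled-variance t-test, two-sided).
s_p² = [(15−1)·1.06² + (9−1)·0.775²]/(15+9−2) = 0.933427
t = (10.3 − 11)/√[0.933427·(1/15 + 1/9)] = -1.72
df = n₁ + n₂ − 2 = 22
Two-sided p-value ≈ 0.100
Since p ≈ 0.100 > α = 0.01, fail to reject H0; the data do not provide sufficient evidence against H0.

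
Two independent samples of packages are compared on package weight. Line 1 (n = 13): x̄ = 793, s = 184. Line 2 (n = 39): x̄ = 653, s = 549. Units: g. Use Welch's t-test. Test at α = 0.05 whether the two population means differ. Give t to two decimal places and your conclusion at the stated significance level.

Let group 1 = line 1, group 2 = line 2. H0: μ_1 = μ_2; H1: μ_1 ≠ μ_2 (Welch's two-sample t-test, two-sided).
t = (x̄_1 − x̄_2)/√(s_1²/n_1 + s_2²/n_2) = (793 − 653)/√(184²/13 + 549²/39) = 1.38
Welch–Satterthwaite df ≈ 49.96
Two-sided p-value ≈ 0.1746
Since p ≈ 0.1746 > α = 0.05, fail to reject H0; the evidence is not statistically significant.

t = 1.38; fail to reject H0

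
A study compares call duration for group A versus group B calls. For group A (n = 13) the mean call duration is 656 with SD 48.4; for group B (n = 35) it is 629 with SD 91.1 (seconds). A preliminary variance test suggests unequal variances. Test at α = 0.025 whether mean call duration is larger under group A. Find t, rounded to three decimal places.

Let group 1 = group A, group 2 = group B. H0: μ_1 = μ_2; H1: μ_1 > μ_2 (Welch's two-sample t-test, right-tailed).
t = (x̄_1 − x̄_2)/√(s_1²/n_1 + s_2²/n_2) = (656 − 629)/√(48.4²/13 + 91.1²/35) = 1.322
Welch–Satterthwaite df ≈ 39.95
p-value = P(T ≥ 1.322) ≈ 0.097
Since p ≈ 0.097 > α = 0.025, fail to reject H0; the data do not provide sufficient evidence against H0.

1.322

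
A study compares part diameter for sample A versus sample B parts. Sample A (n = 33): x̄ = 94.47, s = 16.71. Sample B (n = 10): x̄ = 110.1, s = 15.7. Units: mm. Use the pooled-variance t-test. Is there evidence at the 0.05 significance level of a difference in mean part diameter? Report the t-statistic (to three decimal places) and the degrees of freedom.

t = -2.625, df = 41

Let group 1 = sample A, group 2 = sample B. H0: μ_1 = μ_2; H1: μ_1 ≠ μ_2 (two-sample pooled-variance t-test, two-sided).
s_p² = [(33−1)·16.71² + (10−1)·15.7²]/(33+10−2) = 272.039
t = (94.47 − 110.1)/√[272.039·(1/33 + 1/10)] = -2.625
df = n₁ + n₂ − 2 = 41
Two-sided p-value ≈ 0.0121
Since p ≈ 0.0121 < α = 0.05, reject H0; the data support H1.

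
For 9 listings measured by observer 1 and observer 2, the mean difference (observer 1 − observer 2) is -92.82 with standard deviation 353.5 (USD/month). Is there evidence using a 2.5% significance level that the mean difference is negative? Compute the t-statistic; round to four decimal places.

H0: μ_d = 0; H1: μ_d < 0 (paired t-test on the differences, left-tailed).
t = d̄/(s_d/√n) = -92.82/(353.5/√9) = -0.7877
df = n − 1 = 8
p-value = P(T ≤ -0.7877) ≈ 0.227
Since p ≈ 0.227 > α = 0.025, fail to reject H0; the data do not provide sufficient evidence against H0.

-0.7877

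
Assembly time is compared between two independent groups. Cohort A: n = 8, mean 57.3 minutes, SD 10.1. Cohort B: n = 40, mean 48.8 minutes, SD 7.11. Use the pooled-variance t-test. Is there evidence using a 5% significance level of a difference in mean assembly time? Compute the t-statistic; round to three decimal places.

Let group 1 = cohort A, group 2 = cohort B. H0: μ_1 = μ_2; H1: μ_1 ≠ μ_2 (two-sample pooled-variance t-test, two-sided).
s_p² = [(8−1)·10.1² + (40−1)·7.11²]/(8+40−2) = 58.3827
t = (57.3 − 48.8)/√[58.3827·(1/8 + 1/40)] = 2.872
df = n₁ + n₂ − 2 = 46
Two-sided p-value ≈ 0.006
Since p ≈ 0.006 < α = 0.05, reject H0; the data support H1.

2.872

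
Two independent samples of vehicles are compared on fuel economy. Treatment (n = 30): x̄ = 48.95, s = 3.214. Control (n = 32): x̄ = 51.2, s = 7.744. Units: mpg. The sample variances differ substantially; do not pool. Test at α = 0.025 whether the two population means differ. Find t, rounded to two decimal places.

-1.51

Let group 1 = treatment, group 2 = control. H0: μ_1 = μ_2; H1: μ_1 ≠ μ_2 (Welch's two-sample t-test, two-sided).
t = (x̄_1 − x̄_2)/√(s_1²/n_1 + s_2²/n_2) = (48.95 − 51.2)/√(3.214²/30 + 7.744²/32) = -1.51
Welch–Satterthwaite df ≈ 41.93
Two-sided p-value ≈ 0.138
Since p ≈ 0.138 > α = 0.025, fail to reject H0; the data do not provide sufficient evidence against H0.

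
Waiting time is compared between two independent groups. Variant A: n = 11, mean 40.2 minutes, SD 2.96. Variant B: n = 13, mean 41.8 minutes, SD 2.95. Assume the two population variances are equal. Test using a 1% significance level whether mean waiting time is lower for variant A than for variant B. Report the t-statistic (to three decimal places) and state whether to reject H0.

t = -1.322; fail to reject H0

Let group 1 = variant A, group 2 = variant B. H0: μ_1 = μ_2; H1: μ_1 < μ_2 (two-sample pooled-variance t-test, left-tailed).
s_p² = [(11−1)·2.96² + (13−1)·2.95²]/(11+13−2) = 8.72936
t = (40.2 − 41.8)/√[8.72936·(1/11 + 1/13)] = -1.322
df = n₁ + n₂ − 2 = 22
p-value = P(T ≤ -1.322) ≈ 0.100
Since p ≈ 0.100 > α = 0.01, fail to reject H0; the data do not provide sufficient evidence against H0.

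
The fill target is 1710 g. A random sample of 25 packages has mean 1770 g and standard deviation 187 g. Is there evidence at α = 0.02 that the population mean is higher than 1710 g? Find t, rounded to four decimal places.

H0: μ = 1710; H1: μ > 1710 (one-sample t-test, right-tailed).
t = (x̄ − μ₀)/(s/√n) = (1770 − 1710)/(187/√25) = 1.6043
df = n − 1 = 24
p-value = P(T ≥ 1.6043) ≈ 0.061
Since p ≈ 0.061 > α = 0.02, fail to reject H0; the evidence is not statistically significant.

1.6043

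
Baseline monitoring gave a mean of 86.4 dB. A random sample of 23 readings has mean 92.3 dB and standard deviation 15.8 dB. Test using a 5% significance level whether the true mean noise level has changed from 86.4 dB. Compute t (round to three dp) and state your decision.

H0: μ = 86.4; H1: μ ≠ 86.4 (one-sample t-test, two-sided).
t = (x̄ − μ₀)/(s/√n) = (92.3 − 86.4)/(15.8/√23) = 1.791
df = n − 1 = 22
Two-sided p-value ≈ 0.0871
Since p ≈ 0.0871 > α = 0.05, fail to reject H0; the evidence is not statistically significant.

t = 1.791; fail to reject H0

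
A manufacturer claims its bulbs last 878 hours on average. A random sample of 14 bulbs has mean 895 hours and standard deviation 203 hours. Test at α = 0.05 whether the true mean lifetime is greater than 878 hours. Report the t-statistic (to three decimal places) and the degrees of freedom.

t = 0.313, df = 13

H0: μ = 878; H1: μ > 878 (one-sample t-test, right-tailed).
t = (x̄ − μ₀)/(s/√n) = (895 − 878)/(203/√14) = 0.313
df = n − 1 = 13
p-value = P(T ≥ 0.313) ≈ 0.379
Since p ≈ 0.379 > α = 0.05, fail to reject H0; the data do not provide sufficient evidence against H0.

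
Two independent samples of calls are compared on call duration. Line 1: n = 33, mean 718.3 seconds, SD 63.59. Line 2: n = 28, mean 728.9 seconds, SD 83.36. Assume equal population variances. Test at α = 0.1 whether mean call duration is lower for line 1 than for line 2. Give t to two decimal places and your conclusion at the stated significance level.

Let group 1 = line 1, group 2 = line 2. H0: μ_1 = μ_2; H1: μ_1 < μ_2 (two-sample pooled-variance t-test, left-tailed).
s_p² = [(33−1)·63.59² + (28−1)·83.36²]/(33+28−2) = 5373.19
t = (718.3 − 728.9)/√[5373.19·(1/33 + 1/28)] = -0.56
df = n₁ + n₂ − 2 = 59
p-value = P(T ≤ -0.56) ≈ 0.2878
Since p ≈ 0.2878 > α = 0.1, fail to reject H0; the data do not provide sufficient evidence against H0.

t = -0.56; fail to reject H0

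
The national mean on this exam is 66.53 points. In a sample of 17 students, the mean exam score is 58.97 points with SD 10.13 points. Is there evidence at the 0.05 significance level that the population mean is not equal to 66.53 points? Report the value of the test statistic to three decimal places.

-3.077

H0: μ = 66.53; H1: μ ≠ 66.53 (one-sample t-test, two-sided).
t = (x̄ − μ₀)/(s/√n) = (58.97 − 66.53)/(10.13/√17) = -3.077
df = n − 1 = 16
Two-sided p-value ≈ 0.007
Since p ≈ 0.007 < α = 0.05, reject H0; the data support H1.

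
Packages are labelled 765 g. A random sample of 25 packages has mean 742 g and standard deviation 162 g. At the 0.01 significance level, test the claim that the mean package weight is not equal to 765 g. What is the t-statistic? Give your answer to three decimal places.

H0: μ = 765; H1: μ ≠ 765 (one-sample t-test, two-sided).
t = (x̄ − μ₀)/(s/√n) = (742 − 765)/(162/√25) = -0.710
df = n − 1 = 24
Two-sided p-value ≈ 0.4846
Since p ≈ 0.4846 > α = 0.01, fail to reject H0; the evidence is not statistically significant.

-0.710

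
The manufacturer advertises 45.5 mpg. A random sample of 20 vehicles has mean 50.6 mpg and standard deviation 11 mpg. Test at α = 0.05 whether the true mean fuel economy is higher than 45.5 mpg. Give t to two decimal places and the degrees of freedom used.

t = 2.07, df = 19

H0: μ = 45.5; H1: μ > 45.5 (one-sample t-test, right-tailed).
t = (x̄ − μ₀)/(s/√n) = (50.6 − 45.5)/(11/√20) = 2.07
df = n − 1 = 19
p-value = P(T ≥ 2.07) ≈ 0.0260
Since p ≈ 0.0260 < α = 0.05, reject H0; the evidence is statistically significant.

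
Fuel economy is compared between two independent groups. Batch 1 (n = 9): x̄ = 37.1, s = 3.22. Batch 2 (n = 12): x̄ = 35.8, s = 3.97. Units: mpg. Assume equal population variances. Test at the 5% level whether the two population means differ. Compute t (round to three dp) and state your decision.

Let group 1 = batch 1, group 2 = batch 2. H0: μ_1 = μ_2; H1: μ_1 ≠ μ_2 (two-sample pooled-variance t-test, two-sided).
s_p² = [(9−1)·3.22² + (12−1)·3.97²]/(9+12−2) = 13.4904
t = (37.1 − 35.8)/√[13.4904·(1/9 + 1/12)] = 0.803
df = n₁ + n₂ − 2 = 19
Two-sided p-value ≈ 0.4321
Since p ≈ 0.4321 > α = 0.05, fail to reject H0; the evidence is not statistically significant.

t = 0.803; fail to reject H0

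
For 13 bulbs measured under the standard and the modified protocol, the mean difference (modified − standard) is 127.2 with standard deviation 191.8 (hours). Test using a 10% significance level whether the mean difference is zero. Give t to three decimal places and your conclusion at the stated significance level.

t = 2.391; reject H0

H0: μ_d = 0; H1: μ_d ≠ 0 (paired t-test on the differences, two-sided).
t = d̄/(s_d/√n) = 127.2/(191.8/√13) = 2.391
df = n − 1 = 12
Two-sided p-value ≈ 0.034
Since p ≈ 0.034 < α = 0.1, reject H0; the evidence is statistically significant.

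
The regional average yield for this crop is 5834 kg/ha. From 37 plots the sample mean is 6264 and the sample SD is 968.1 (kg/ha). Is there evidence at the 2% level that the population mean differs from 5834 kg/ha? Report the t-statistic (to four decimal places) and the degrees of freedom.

H0: μ = 5834; H1: μ ≠ 5834 (one-sample t-test, two-sided).
t = (x̄ − μ₀)/(s/√n) = (6264 − 5834)/(968.1/√37) = 2.7018
df = n − 1 = 36
Two-sided p-value ≈ 0.010
Since p ≈ 0.010 < α = 0.02, reject H0; the evidence is statistically significant.

t = 2.7018, df = 36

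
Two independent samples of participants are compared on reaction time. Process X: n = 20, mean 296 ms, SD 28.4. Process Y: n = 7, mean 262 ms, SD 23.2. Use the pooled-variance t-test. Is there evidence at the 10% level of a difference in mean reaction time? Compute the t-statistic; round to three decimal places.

2.842

Let group 1 = process X, group 2 = process Y. H0: μ_1 = μ_2; H1: μ_1 ≠ μ_2 (two-sample pooled-variance t-test, two-sided).
s_p² = [(20−1)·28.4² + (7−1)·23.2²]/(20+7−2) = 742.163
t = (296 − 262)/√[742.163·(1/20 + 1/7)] = 2.842
df = n₁ + n₂ − 2 = 25
Two-sided p-value ≈ 0.0088
Since p ≈ 0.0088 < α = 0.1, reject H0; the data support H1.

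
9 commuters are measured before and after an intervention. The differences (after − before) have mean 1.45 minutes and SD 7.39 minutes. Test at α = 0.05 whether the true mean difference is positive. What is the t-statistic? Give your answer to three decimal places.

0.589

H0: μ_d = 0; H1: μ_d > 0 (paired t-test on the differences, right-tailed).
t = d̄/(s_d/√n) = 1.45/(7.39/√9) = 0.589
df = n − 1 = 8
p-value = P(T ≥ 0.589) ≈ 0.286
Since p ≈ 0.286 > α = 0.05, fail to reject H0; the evidence is not statistically significant.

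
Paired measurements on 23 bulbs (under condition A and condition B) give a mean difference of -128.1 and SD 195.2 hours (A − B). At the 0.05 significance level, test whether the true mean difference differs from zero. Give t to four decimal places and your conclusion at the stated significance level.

t = -3.1473; reject H0

H0: μ_d = 0; H1: μ_d ≠ 0 (paired t-test on the differences, two-sided).
t = d̄/(s_d/√n) = -128.1/(195.2/√23) = -3.1473
df = n − 1 = 22
Two-sided p-value ≈ 0.005
Since p ≈ 0.005 < α = 0.05, reject H0; the evidence is statistically significant.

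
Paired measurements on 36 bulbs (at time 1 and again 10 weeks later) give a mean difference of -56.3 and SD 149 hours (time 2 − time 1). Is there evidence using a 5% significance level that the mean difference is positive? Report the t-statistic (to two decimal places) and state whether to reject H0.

H0: μ_d = 0; H1: μ_d > 0 (paired t-test on the differences, right-tailed).
t = d̄/(s_d/√n) = -56.3/(149/√36) = -2.27
df = n − 1 = 35
p-value = P(T ≥ -2.27) ≈ 0.985
Since p ≈ 0.985 > α = 0.05, fail to reject H0; the evidence is not statistically significant.

t = -2.27; fail to reject H0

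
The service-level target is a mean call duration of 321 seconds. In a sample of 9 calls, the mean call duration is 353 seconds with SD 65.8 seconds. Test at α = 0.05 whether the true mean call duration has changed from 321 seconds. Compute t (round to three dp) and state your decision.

H0: μ = 321; H1: μ ≠ 321 (one-sample t-test, two-sided).
t = (x̄ − μ₀)/(s/√n) = (353 − 321)/(65.8/√9) = 1.459
df = n − 1 = 8
Two-sided p-value ≈ 0.183
Since p ≈ 0.183 > α = 0.05, fail to reject H0; the data do not provide sufficient evidence against H0.

t = 1.459; fail to reject H0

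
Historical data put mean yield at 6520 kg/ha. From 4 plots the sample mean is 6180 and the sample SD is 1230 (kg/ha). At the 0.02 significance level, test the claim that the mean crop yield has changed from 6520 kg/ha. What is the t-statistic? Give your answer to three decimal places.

H0: μ = 6520; H1: μ ≠ 6520 (one-sample t-test, two-sided).
t = (x̄ − μ₀)/(s/√n) = (6180 − 6520)/(1230/√4) = -0.553
df = n − 1 = 3
Two-sided p-value ≈ 0.6189
Since p ≈ 0.6189 > α = 0.02, fail to reject H0; the data do not provide sufficient evidence against H0.

-0.553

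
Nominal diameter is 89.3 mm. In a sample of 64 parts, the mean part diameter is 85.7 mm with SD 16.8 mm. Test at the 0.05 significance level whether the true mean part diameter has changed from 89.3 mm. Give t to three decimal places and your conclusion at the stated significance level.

t = -1.714; fail to reject H0

H0: μ = 89.3; H1: μ ≠ 89.3 (one-sample t-test, two-sided).
t = (x̄ − μ₀)/(s/√n) = (85.7 − 89.3)/(16.8/√64) = -1.714
df = n − 1 = 63
Two-sided p-value ≈ 0.091
Since p ≈ 0.091 > α = 0.05, fail to reject H0; the evidence is not statistically significant.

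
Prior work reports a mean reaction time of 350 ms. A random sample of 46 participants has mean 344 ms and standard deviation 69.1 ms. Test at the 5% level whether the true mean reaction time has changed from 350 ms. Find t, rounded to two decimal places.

H0: μ = 350; H1: μ ≠ 350 (one-sample t-test, two-sided).
t = (x̄ − μ₀)/(s/√n) = (344 − 350)/(69.1/√46) = -0.59
df = n − 1 = 45
Two-sided p-value ≈ 0.5589
Since p ≈ 0.5589 > α = 0.05, fail to reject H0; the data do not provide sufficient evidence against H0.

-0.59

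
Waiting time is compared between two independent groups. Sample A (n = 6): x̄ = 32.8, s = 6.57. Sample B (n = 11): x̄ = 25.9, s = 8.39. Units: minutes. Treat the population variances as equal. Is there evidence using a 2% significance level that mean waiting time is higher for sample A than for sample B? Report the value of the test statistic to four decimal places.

Let group 1 = sample A, group 2 = sample B. H0: μ_1 = μ_2; H1: μ_1 > μ_2 (two-sample pooled-variance t-test, right-tailed).
s_p² = [(6−1)·6.57² + (11−1)·8.39²]/(6+11−2) = 61.3164
t = (32.8 − 25.9)/√[61.3164·(1/6 + 1/11)] = 1.7362
df = n₁ + n₂ − 2 = 15
p-value = P(T ≥ 1.7362) ≈ 0.0515
Since p ≈ 0.0515 > α = 0.02, fail to reject H0; the data do not provide sufficient evidence against H0.

1.7362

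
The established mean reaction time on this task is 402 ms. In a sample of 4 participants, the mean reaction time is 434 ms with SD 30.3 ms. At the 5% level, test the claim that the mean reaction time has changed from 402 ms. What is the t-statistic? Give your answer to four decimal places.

H0: μ = 402; H1: μ ≠ 402 (one-sample t-test, two-sided).
t = (x̄ − μ₀)/(s/√n) = (434 − 402)/(30.3/√4) = 2.1122
df = n − 1 = 3
Two-sided p-value ≈ 0.125
Since p ≈ 0.125 > α = 0.05, fail to reject H0; the evidence is not statistically significant.

2.1122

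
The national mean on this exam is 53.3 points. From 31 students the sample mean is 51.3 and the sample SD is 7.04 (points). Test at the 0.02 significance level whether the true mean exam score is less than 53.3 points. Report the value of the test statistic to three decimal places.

-1.582

H0: μ = 53.3; H1: μ < 53.3 (one-sample t-test, left-tailed).
t = (x̄ − μ₀)/(s/√n) = (51.3 − 53.3)/(7.04/√31) = -1.582
df = n − 1 = 30
p-value = P(T ≤ -1.582) ≈ 0.0621
Since p ≈ 0.0621 > α = 0.02, fail to reject H0; the data do not provide sufficient evidence against H0.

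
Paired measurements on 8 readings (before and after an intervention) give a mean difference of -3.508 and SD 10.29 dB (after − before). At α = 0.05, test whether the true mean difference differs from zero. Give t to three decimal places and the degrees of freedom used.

t = -0.964, df = 7

H0: μ_d = 0; H1: μ_d ≠ 0 (paired t-test on the differences, two-sided).
t = d̄/(s_d/√n) = -3.508/(10.29/√8) = -0.964
df = n − 1 = 7
Two-sided p-value ≈ 0.3670
Since p ≈ 0.3670 > α = 0.05, fail to reject H0; the data do not provide sufficient evidence against H0.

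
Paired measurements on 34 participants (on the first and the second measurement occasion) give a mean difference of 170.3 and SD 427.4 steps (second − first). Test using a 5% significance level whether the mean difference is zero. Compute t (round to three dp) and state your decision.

t = 2.323; reject H0

H0: μ_d = 0; H1: μ_d ≠ 0 (paired t-test on the differences, two-sided).
t = d̄/(s_d/√n) = 170.3/(427.4/√34) = 2.323
df = n − 1 = 33
Two-sided p-value ≈ 0.026
Since p ≈ 0.026 < α = 0.05, reject H0; the data support H1.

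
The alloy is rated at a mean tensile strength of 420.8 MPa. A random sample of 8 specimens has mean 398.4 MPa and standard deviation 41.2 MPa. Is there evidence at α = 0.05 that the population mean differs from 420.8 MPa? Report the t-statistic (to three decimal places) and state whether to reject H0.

H0: μ = 420.8; H1: μ ≠ 420.8 (one-sample t-test, two-sided).
t = (x̄ − μ₀)/(s/√n) = (398.4 − 420.8)/(41.2/√8) = -1.538
df = n − 1 = 7
Two-sided p-value ≈ 0.168
Since p ≈ 0.168 > α = 0.05, fail to reject H0; the data do not provide sufficient evidence against H0.

t = -1.538; fail to reject H0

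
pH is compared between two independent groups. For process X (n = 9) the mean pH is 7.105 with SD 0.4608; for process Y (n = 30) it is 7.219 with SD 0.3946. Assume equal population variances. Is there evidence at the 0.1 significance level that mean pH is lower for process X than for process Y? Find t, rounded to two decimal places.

Let group 1 = process X, group 2 = process Y. H0: μ_1 = μ_2; H1: μ_1 < μ_2 (two-sample pooled-variance t-test, left-tailed).
s_p² = [(9−1)·0.4608² + (30−1)·0.3946²]/(9+30−2) = 0.167953
t = (7.105 − 7.219)/√[0.167953·(1/9 + 1/30)] = -0.73
df = n₁ + n₂ − 2 = 37
p-value = P(T ≤ -0.73) ≈ 0.234
Since p ≈ 0.234 > α = 0.1, fail to reject H0; the data do not provide sufficient evidence against H0.

-0.73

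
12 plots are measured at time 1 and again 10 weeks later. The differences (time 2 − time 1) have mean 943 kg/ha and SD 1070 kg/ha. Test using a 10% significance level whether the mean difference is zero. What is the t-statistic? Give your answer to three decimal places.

H0: μ_d = 0; H1: μ_d ≠ 0 (paired t-test on the differences, two-sided).
t = d̄/(s_d/√n) = 943/(1070/√12) = 3.053
df = n − 1 = 11
Two-sided p-value ≈ 0.0110
Since p ≈ 0.0110 < α = 0.1, reject H0; the evidence is statistically significant.

3.053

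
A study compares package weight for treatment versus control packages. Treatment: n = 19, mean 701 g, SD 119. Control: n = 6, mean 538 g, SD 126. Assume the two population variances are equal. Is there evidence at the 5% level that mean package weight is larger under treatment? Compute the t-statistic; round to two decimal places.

2.89

Let group 1 = treatment, group 2 = control. H0: μ_1 = μ_2; H1: μ_1 > μ_2 (two-sample pooled-variance t-test, right-tailed).
s_p² = [(19−1)·119² + (6−1)·126²]/(19+6−2) = 14533.8
t = (701 − 538)/√[14533.8·(1/19 + 1/6)] = 2.89
df = n₁ + n₂ − 2 = 23
p-value = P(T ≥ 2.89) ≈ 0.0042
Since p ≈ 0.0042 < α = 0.05, reject H0; the data support H1.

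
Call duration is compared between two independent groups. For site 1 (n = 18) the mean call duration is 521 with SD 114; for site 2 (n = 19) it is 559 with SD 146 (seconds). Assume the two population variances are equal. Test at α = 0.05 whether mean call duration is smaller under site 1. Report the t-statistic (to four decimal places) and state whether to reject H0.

t = -0.8790; fail to reject H0

Let group 1 = site 1, group 2 = site 2. H0: μ_1 = μ_2; H1: μ_1 < μ_2 (two-sample pooled-variance t-test, left-tailed).
s_p² = [(18−1)·114² + (19−1)·146²]/(18+19−2) = 17274.9
t = (521 − 559)/√[17274.9·(1/18 + 1/19)] = -0.8790
df = n₁ + n₂ − 2 = 35
p-value = P(T ≤ -0.8790) ≈ 0.1927
Since p ≈ 0.1927 > α = 0.05, fail to reject H0; the data do not provide sufficient evidence against H0.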